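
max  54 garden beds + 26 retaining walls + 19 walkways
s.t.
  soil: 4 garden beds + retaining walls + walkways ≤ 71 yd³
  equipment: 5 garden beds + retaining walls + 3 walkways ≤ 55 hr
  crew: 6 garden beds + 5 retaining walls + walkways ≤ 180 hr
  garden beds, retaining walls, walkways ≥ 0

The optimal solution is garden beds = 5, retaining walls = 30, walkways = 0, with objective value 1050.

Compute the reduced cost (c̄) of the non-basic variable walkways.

Check each constraint at x*: soil 50/71 (slack 21); equipment 55/55 (tight); crew 180/180 (tight).
By complementary slackness, y = 0 for the non-binding constraint.
The binding rows give the dual system: 5·y_equipment + 6·y_crew = 54 and 1·y_equipment + 5·y_crew = 26.
Solving: y_equipment = 6, y_crew = 4.
Reduced cost of walkways: c₃ − yᵀa₃ = 19 − (6·3 + 4·1) = 19 − 22 = -3.

-3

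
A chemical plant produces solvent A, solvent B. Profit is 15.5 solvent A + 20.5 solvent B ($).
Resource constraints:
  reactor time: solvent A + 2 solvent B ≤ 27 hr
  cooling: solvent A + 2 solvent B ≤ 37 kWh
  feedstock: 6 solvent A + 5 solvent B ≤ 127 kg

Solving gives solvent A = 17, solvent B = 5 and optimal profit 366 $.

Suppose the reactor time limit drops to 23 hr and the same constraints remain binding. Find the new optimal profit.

Check each constraint at x*: reactor time 27/27 (tight); cooling 27/37 (slack 10); feedstock 127/127 (tight).
Slack constraints have shadow price 0 (complementary slackness).
Dual feasibility on the basic columns requires 1·y_reactor time + 6·y_feedstock = 15.5, 2·y_reactor time + 5·y_feedstock = 20.5.
This yields shadow prices y_reactor time = 6.5, y_feedstock = 1.5.
Δz = y_reactor time·Δb = 6.5 × (-4) = -26, so new z* = 366 − 26 = 340.

340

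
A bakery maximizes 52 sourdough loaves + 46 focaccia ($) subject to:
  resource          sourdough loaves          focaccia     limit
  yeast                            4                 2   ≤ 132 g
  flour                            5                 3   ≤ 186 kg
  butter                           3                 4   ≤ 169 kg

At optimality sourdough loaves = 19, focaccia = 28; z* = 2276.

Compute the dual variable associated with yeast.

7

Check each constraint at x*: yeast 132/132 (tight); flour 179/186 (slack 7); butter 169/169 (tight).
Since flour is not tight, its dual is 0.
From A_Bᵀ y = c: 4·y_yeast + 3·y_butter = 52; 2·y_yeast + 4·y_butter = 46.
This yields shadow prices y_yeast = 7, y_butter = 8.
Shadow price of yeast = 7.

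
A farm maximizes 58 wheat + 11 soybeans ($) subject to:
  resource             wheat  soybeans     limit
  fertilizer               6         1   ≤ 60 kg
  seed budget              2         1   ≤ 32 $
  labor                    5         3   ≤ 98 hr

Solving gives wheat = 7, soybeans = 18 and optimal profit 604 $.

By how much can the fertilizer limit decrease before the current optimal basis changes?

28

Binding constraints: fertilizer, seed budget. The basis is B = [[6,1],[2,1]] with det 4.
Per unit decrease in fertilizer, x* moves by d = (-0.25, 0.5).
The basis stays optimal until wheat reaches 0; allowable decrease = 28 kg.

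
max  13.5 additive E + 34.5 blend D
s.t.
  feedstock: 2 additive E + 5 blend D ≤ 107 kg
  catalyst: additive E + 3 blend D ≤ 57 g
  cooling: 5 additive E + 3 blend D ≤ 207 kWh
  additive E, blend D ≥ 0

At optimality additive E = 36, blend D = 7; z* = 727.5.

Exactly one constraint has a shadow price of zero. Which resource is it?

cooling

feedstock: 107/107 (binding)
catalyst: 57/57 (binding)
cooling: 201/207 (slack 6)
By complementary slackness, a constraint with positive slack has shadow price 0 → cooling.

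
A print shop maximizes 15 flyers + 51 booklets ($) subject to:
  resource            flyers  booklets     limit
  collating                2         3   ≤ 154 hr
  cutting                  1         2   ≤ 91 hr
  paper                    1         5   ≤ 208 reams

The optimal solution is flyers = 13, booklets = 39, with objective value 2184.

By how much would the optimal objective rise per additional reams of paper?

Binding: cutting and paper. Non-binding: collating (11 unused).
By complementary slackness, y = 0 for the non-binding constraint.
From A_Bᵀ y = c: 1·y_cutting + 1·y_paper = 15; 2·y_cutting + 5·y_paper = 51.
Solving: y_cutting = 8, y_paper = 7.
Shadow price of paper = 7.

7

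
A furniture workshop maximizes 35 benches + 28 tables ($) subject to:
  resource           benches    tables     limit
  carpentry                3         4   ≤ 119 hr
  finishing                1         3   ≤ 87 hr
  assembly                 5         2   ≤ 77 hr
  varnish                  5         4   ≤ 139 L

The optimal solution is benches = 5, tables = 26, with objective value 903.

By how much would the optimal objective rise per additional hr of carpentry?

Binding: carpentry and assembly. Non-binding: finishing (4 unused), varnish (10 unused).
By complementary slackness, y = 0 for the non-binding constraints.
From A_Bᵀ y = c: 3·y_carpentry + 5·y_assembly = 35; 4·y_carpentry + 2·y_assembly = 28.
This yields shadow prices y_carpentry = 5, y_assembly = 4.
Shadow price of carpentry = 5.

5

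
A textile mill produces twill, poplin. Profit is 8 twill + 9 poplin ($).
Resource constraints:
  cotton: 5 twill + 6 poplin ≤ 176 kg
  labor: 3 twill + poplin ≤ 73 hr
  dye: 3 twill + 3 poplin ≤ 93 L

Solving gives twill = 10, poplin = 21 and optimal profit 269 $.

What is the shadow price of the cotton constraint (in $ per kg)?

1

Binding: cotton and dye. Non-binding: labor (22 unused).
Slack constraints have shadow price 0 (complementary slackness).
The binding rows give the dual system: 5·y_cotton + 3·y_dye = 8 and 6·y_cotton + 3·y_dye = 9.
→ y_cotton = 1 and y_dye = 1.
Shadow price of cotton = 1.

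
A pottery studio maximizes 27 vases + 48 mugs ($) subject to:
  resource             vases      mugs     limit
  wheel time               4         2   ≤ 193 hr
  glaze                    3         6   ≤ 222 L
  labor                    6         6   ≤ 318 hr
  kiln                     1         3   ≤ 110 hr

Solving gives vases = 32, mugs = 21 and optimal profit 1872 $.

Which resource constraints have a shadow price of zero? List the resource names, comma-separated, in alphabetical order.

kiln, wheel time

wheel time: 170/193 (slack 23)
glaze: 222/222 (binding)
labor: 318/318 (binding)
kiln: 95/110 (slack 15)
By complementary slackness, a constraint with positive slack has shadow price 0 → kiln, wheel time.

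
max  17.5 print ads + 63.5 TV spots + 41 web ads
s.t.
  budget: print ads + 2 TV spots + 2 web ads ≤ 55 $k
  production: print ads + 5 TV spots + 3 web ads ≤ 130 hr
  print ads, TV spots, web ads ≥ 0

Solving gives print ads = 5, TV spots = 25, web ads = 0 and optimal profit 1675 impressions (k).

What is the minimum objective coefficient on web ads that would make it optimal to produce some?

Check each constraint at x*: budget 55/55 (tight); production 130/130 (tight).
The binding rows give the dual system: 1·y_budget + 1·y_production = 17.5 and 2·y_budget + 5·y_production = 63.5.
Solving: y_budget = 8, y_production = 9.5.
web ads enters the basis when its profit ≥ yᵀa₃ = 8·2 + 9.5·3 = 44.5.

44.5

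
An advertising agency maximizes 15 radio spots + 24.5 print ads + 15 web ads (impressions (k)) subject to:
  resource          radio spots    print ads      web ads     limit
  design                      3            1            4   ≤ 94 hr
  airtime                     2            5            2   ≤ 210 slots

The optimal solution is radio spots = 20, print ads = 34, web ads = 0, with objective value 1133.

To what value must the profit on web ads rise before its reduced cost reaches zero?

17

Check each constraint at x*: design 94/94 (tight); airtime 210/210 (tight).
The binding rows give the dual system: 3·y_design + 2·y_airtime = 15 and 1·y_design + 5·y_airtime = 24.5.
Solving: y_design = 2, y_airtime = 4.5.
web ads enters the basis when its profit ≥ yᵀa₃ = 2·4 + 4.5·2 = 17.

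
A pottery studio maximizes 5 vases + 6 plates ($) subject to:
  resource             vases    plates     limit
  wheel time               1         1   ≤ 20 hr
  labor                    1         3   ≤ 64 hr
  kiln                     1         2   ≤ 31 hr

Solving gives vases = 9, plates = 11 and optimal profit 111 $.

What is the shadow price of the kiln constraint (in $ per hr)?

Check each constraint at x*: wheel time 20/20 (tight); labor 42/64 (slack 22); kiln 31/31 (tight).
Slack constraints have shadow price 0 (complementary slackness).
Dual feasibility on the basic columns requires 1·y_wheel time + 1·y_kiln = 5, 1·y_wheel time + 2·y_kiln = 6.
Solving: y_wheel time = 4, y_kiln = 1.
Shadow price of kiln = 1.

1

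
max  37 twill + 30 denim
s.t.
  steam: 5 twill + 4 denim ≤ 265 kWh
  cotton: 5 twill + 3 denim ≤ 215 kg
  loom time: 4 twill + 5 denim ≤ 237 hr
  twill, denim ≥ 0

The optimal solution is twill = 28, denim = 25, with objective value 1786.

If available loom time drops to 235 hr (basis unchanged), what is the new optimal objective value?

Check each constraint at x*: steam 240/265 (slack 25); cotton 215/215 (tight); loom time 237/237 (tight).
Since steam is not tight, its dual is 0.
The binding rows give the dual system: 5·y_cotton + 4·y_loom time = 37 and 3·y_cotton + 5·y_loom time = 30.
Solving: y_cotton = 5, y_loom time = 3.
Δz = y_loom time·Δb = 3 × (-2) = -6, so new z* = 1786 − 6 = 1780.

1780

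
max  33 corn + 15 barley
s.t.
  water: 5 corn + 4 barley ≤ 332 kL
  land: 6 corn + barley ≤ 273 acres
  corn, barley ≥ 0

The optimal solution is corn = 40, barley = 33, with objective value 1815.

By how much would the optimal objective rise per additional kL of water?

Check each constraint at x*: water 332/332 (tight); land 273/273 (tight).
From A_Bᵀ y = c: 5·y_water + 6·y_land = 33; 4·y_water + 1·y_land = 15.
→ y_water = 3 and y_land = 3.
Shadow price of water = 3.

3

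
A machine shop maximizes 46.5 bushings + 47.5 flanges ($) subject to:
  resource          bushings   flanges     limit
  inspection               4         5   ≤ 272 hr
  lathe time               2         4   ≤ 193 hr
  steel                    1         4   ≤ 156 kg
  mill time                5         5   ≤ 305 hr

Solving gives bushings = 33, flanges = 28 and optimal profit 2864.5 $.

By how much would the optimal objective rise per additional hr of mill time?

At the optimum: inspection uses 272 of 272 (binding); lathe time uses 178 of 193 (slack = 15); steel uses 145 of 156 (slack = 11); mill time uses 305 of 305 (binding).
By complementary slackness, y = 0 for the non-binding constraints.
Dual feasibility on the basic columns requires 4·y_inspection + 5·y_mill time = 46.5, 5·y_inspection + 5·y_mill time = 47.5.
This yields shadow prices y_inspection = 1, y_mill time = 8.5.
Shadow price of mill time = 8.5.

8.5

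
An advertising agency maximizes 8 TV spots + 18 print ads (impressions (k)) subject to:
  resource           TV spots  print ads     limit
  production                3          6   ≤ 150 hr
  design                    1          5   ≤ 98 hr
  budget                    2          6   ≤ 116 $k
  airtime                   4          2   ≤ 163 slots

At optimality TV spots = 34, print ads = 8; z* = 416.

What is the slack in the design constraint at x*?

design used = 1·34 + 5·8 = 74; slack = 98 − 74 = 24.

24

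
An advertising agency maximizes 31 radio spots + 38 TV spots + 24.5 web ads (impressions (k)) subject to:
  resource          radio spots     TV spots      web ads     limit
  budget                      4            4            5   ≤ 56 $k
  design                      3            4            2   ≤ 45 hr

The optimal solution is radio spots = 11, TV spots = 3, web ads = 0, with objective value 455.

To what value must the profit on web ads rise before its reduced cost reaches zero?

26.5

Both budget and design are binding at x*.
From A_Bᵀ y = c: 4·y_budget + 3·y_design = 31; 4·y_budget + 4·y_design = 38.
→ y_budget = 2.5 and y_design = 7.
web ads enters the basis when its profit ≥ yᵀa₃ = 2.5·5 + 7·2 = 26.5.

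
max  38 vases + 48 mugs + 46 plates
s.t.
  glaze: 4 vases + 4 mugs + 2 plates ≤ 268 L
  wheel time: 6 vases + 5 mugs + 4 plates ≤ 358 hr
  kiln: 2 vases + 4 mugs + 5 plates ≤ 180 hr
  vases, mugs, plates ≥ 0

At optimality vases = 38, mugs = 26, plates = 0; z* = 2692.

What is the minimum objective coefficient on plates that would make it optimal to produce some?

51

At the optimum: glaze uses 256 of 268 (slack = 12); wheel time uses 358 of 358 (binding); kiln uses 180 of 180 (binding).
By complementary slackness, y = 0 for the non-binding constraint.
The binding rows give the dual system: 6·y_wheel time + 2·y_kiln = 38 and 5·y_wheel time + 4·y_kiln = 48.
→ y_wheel time = 4 and y_kiln = 7.
plates enters the basis when its profit ≥ yᵀa₃ = 4·4 + 7·5 = 51.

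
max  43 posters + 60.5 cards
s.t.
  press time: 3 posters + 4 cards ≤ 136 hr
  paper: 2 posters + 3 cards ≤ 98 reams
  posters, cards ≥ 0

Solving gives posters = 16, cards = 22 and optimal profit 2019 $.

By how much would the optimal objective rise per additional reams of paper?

9.5

At the optimum: press time uses 136 of 136 (binding); paper uses 98 of 98 (binding).
Dual feasibility on the basic columns requires 3·y_press time + 2·y_paper = 43, 4·y_press time + 3·y_paper = 60.5.
This yields shadow prices y_press time = 8, y_paper = 9.5.
Shadow price of paper = 9.5.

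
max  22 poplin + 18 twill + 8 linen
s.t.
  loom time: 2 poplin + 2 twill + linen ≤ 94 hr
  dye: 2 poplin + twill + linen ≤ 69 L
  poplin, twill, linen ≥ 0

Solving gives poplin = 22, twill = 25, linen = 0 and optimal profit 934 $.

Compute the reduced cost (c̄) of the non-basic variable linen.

-3

Check each constraint at x*: loom time 94/94 (tight); dye 69/69 (tight).
From A_Bᵀ y = c: 2·y_loom time + 2·y_dye = 22; 2·y_loom time + 1·y_dye = 18.
→ y_loom time = 7 and y_dye = 4.
Reduced cost of linen: c₃ − yᵀa₃ = 8 − (7·1 + 4·1) = 8 − 11 = -3.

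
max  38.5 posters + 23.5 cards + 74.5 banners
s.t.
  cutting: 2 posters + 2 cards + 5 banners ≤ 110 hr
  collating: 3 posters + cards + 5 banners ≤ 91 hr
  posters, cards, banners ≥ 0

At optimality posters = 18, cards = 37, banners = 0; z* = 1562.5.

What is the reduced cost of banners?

At the optimum: cutting uses 110 of 110 (binding); collating uses 91 of 91 (binding).
Dual feasibility on the basic columns requires 2·y_cutting + 3·y_collating = 38.5, 2·y_cutting + 1·y_collating = 23.5.
→ y_cutting = 8 and y_collating = 7.5.
Reduced cost of banners: c₃ − yᵀa₃ = 74.5 − (8·5 + 7.5·5) = 74.5 − 77.5 = -3.

-3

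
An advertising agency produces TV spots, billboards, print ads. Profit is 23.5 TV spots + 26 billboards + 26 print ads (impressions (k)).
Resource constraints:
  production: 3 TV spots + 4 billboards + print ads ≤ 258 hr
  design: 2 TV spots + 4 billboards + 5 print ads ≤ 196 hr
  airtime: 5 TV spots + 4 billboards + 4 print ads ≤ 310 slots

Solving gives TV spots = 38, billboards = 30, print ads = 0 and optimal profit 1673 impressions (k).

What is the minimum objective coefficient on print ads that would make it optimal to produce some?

29

At the optimum: production uses 234 of 258 (slack = 24); design uses 196 of 196 (binding); airtime uses 310 of 310 (binding).
By complementary slackness, y = 0 for the non-binding constraint.
From A_Bᵀ y = c: 2·y_design + 5·y_airtime = 23.5; 4·y_design + 4·y_airtime = 26.
This yields shadow prices y_design = 3, y_airtime = 3.5.
print ads enters the basis when its profit ≥ yᵀa₃ = 3·5 + 3.5·4 = 29.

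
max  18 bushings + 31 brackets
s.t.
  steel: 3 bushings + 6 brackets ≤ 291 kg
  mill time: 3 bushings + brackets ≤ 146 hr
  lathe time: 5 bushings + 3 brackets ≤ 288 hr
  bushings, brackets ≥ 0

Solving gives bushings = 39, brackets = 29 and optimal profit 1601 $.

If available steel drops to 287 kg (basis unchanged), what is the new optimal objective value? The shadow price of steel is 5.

Δb = -4, so new z* = 1601 + (5)·(-4) = 1601 − 20 = 1581.

1581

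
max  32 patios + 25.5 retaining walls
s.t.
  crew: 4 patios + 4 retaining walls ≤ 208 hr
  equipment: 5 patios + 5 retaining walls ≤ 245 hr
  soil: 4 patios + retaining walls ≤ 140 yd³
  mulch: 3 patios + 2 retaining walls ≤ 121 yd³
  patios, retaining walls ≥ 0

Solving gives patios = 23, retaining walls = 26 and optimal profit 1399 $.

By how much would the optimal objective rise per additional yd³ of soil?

0

At the optimum: crew uses 196 of 208 (slack = 12); equipment uses 245 of 245 (binding); soil uses 118 of 140 (slack = 22); mulch uses 121 of 121 (binding).
By complementary slackness, y = 0 for the non-binding constraints.
From A_Bᵀ y = c: 5·y_equipment + 3·y_mulch = 32; 5·y_equipment + 2·y_mulch = 25.5.
→ y_equipment = 2.5 and y_mulch = 6.5.
Shadow price of soil = 0.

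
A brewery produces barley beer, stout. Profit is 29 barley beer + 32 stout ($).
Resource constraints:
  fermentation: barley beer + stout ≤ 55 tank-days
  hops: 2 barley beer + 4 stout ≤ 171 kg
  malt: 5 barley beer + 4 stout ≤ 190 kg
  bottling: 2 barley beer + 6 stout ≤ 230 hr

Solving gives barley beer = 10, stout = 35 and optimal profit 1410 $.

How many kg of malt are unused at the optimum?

malt used = 5·10 + 4·35 = 190; slack = 190 − 190 = 0.

0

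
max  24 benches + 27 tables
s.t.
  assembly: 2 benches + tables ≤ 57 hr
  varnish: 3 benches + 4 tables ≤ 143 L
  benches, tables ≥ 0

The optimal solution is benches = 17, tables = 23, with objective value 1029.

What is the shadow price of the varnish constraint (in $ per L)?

6

Both assembly and varnish are binding at x*.
Dual feasibility on the basic columns requires 2·y_assembly + 3·y_varnish = 24, 1·y_assembly + 4·y_varnish = 27.
Solving: y_assembly = 3, y_varnish = 6.
Shadow price of varnish = 6.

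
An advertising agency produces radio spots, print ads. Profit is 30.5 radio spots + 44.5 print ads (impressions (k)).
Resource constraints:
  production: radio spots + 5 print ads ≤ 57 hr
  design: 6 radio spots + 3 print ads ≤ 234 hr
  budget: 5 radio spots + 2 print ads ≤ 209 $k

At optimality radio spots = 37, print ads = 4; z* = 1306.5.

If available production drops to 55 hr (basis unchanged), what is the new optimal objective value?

Binding: production and design. Non-binding: budget (16 unused).
Slack constraints have shadow price 0 (complementary slackness).
From A_Bᵀ y = c: 1·y_production + 6·y_design = 30.5; 5·y_production + 3·y_design = 44.5.
Solving: y_production = 6.5, y_design = 4.
Δz = y_production·Δb = 6.5 × (-2) = -13, so new z* = 1306.5 − 13 = 1293.5.

1293.5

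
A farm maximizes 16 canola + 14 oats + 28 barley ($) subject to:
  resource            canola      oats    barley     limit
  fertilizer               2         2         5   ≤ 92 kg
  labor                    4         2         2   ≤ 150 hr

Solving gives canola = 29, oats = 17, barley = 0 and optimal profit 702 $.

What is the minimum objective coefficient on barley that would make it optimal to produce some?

32

Check each constraint at x*: fertilizer 92/92 (tight); labor 150/150 (tight).
Dual feasibility on the basic columns requires 2·y_fertilizer + 4·y_labor = 16, 2·y_fertilizer + 2·y_labor = 14.
Solving: y_fertilizer = 6, y_labor = 1.
barley enters the basis when its profit ≥ yᵀa₃ = 6·5 + 1·2 = 32.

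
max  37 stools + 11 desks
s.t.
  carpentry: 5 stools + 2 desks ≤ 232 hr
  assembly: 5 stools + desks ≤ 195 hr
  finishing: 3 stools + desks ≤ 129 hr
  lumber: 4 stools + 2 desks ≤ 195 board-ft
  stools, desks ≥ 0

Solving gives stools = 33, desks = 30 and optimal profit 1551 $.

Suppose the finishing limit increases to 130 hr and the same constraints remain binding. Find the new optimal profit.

1560

Binding: assembly and finishing. Non-binding: carpentry (7 unused), lumber (3 unused).
Slack constraints have shadow price 0 (complementary slackness).
The binding rows give the dual system: 5·y_assembly + 3·y_finishing = 37 and 1·y_assembly + 1·y_finishing = 11.
Solving: y_assembly = 2, y_finishing = 9.
Δz = y_finishing·Δb = 9 × (1) = 9, so new z* = 1551 + 9 = 1560.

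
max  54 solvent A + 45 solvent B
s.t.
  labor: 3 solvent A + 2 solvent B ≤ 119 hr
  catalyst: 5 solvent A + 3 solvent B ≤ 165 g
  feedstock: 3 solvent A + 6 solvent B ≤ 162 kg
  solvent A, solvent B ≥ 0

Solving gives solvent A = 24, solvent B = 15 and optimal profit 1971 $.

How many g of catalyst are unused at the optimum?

0

catalyst used = 5·24 + 3·15 = 165; slack = 165 − 165 = 0.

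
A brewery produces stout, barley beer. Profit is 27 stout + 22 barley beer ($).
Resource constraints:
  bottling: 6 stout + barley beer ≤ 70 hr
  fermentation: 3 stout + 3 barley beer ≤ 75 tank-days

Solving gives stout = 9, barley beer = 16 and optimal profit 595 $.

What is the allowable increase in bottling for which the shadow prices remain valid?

Binding constraints: bottling, fermentation. The basis is B = [[6,1],[3,3]] with det 15.
Per unit increase in bottling, x* moves by d = (0.2, -0.2).
The basis stays optimal until barley beer reaches 0; allowable increase = 80 hr.

80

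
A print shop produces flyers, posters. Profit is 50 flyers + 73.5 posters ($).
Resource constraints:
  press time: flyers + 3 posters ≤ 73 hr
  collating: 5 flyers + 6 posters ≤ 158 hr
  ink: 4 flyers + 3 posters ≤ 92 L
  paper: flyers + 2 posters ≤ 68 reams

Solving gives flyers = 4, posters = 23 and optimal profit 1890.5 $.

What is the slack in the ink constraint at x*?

ink used = 4·4 + 3·23 = 85; slack = 92 − 85 = 7.

7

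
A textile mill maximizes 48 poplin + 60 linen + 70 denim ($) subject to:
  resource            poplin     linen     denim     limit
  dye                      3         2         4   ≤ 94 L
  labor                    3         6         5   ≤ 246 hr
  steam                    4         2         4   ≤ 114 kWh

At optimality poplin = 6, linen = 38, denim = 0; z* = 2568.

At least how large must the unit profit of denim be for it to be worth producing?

71

Binding: dye and labor. Non-binding: steam (14 unused).
Since steam is not tight, its dual is 0.
Dual feasibility on the basic columns requires 3·y_dye + 3·y_labor = 48, 2·y_dye + 6·y_labor = 60.
Solving: y_dye = 9, y_labor = 7.
denim enters the basis when its profit ≥ yᵀa₃ = 9·4 + 7·5 = 71.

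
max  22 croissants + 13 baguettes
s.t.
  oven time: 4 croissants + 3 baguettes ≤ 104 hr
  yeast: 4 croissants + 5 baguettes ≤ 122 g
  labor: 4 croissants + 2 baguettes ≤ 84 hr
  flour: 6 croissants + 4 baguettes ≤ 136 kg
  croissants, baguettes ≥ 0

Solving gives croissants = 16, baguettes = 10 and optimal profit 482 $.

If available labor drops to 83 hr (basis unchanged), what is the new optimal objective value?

479.5

At the optimum: oven time uses 94 of 104 (slack = 10); yeast uses 114 of 122 (slack = 8); labor uses 84 of 84 (binding); flour uses 136 of 136 (binding).
Since oven time, yeast are not tight, their duals are 0.
The binding rows give the dual system: 4·y_labor + 6·y_flour = 22 and 2·y_labor + 4·y_flour = 13.
Solving: y_labor = 2.5, y_flour = 2.
Δz = y_labor·Δb = 2.5 × (-1) = -2.5, so new z* = 482 − 2.5 = 479.5.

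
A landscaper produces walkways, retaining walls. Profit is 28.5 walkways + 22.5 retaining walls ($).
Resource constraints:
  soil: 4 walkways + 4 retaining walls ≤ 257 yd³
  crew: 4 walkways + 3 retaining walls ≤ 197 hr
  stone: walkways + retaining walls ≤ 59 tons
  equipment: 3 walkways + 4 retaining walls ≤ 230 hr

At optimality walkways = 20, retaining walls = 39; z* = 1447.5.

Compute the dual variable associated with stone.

At the optimum: soil uses 236 of 257 (slack = 21); crew uses 197 of 197 (binding); stone uses 59 of 59 (binding); equipment uses 216 of 230 (slack = 14).
By complementary slackness, y = 0 for the non-binding constraints.
Dual feasibility on the basic columns requires 4·y_crew + 1·y_stone = 28.5, 3·y_crew + 1·y_stone = 22.5.
→ y_crew = 6 and y_stone = 4.5.
Shadow price of stone = 4.5.

4.5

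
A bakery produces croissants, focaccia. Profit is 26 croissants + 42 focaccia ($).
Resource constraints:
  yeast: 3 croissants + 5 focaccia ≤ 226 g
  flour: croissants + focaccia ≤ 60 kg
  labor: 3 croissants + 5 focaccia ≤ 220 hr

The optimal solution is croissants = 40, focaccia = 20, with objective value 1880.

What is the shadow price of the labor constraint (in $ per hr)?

Binding: flour and labor. Non-binding: yeast (6 unused).
Slack constraints have shadow price 0 (complementary slackness).
From A_Bᵀ y = c: 1·y_flour + 3·y_labor = 26; 1·y_flour + 5·y_labor = 42.
Solving: y_flour = 2, y_labor = 8.
Shadow price of labor = 8.

8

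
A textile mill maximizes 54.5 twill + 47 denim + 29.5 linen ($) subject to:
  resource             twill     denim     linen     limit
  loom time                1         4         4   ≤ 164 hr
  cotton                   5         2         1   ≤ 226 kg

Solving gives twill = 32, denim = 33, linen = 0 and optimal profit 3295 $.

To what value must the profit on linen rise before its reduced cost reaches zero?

37.5

At the optimum: loom time uses 164 of 164 (binding); cotton uses 226 of 226 (binding).
Dual feasibility on the basic columns requires 1·y_loom time + 5·y_cotton = 54.5, 4·y_loom time + 2·y_cotton = 47.
→ y_loom time = 7 and y_cotton = 9.5.
linen enters the basis when its profit ≥ yᵀa₃ = 7·4 + 9.5·1 = 37.5.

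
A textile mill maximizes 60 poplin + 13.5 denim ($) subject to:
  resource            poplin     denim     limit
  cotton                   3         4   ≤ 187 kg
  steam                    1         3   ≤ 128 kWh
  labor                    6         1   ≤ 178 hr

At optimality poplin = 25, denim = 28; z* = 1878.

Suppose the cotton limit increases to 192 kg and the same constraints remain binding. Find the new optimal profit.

At the optimum: cotton uses 187 of 187 (binding); steam uses 109 of 128 (slack = 19); labor uses 178 of 178 (binding).
Slack constraints have shadow price 0 (complementary slackness).
The binding rows give the dual system: 3·y_cotton + 6·y_labor = 60 and 4·y_cotton + 1·y_labor = 13.5.
Solving: y_cotton = 1, y_labor = 9.5.
Δz = y_cotton·Δb = 1 × (5) = 5, so new z* = 1878 + 5 = 1883.

1883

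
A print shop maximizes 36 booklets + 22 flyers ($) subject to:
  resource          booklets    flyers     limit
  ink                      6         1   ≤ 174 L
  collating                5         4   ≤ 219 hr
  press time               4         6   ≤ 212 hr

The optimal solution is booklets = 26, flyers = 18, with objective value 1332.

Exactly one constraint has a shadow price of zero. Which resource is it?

ink: 174/174 (binding)
collating: 202/219 (slack 17)
press time: 212/212 (binding)
By complementary slackness, a constraint with positive slack has shadow price 0 → collating.

collating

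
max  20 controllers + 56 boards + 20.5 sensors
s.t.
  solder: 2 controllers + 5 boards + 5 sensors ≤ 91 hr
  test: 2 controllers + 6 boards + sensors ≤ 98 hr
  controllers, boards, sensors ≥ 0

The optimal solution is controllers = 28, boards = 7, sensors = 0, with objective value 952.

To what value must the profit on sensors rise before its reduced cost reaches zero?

Check each constraint at x*: solder 91/91 (tight); test 98/98 (tight).
The binding rows give the dual system: 2·y_solder + 2·y_test = 20 and 5·y_solder + 6·y_test = 56.
→ y_solder = 4 and y_test = 6.
sensors enters the basis when its profit ≥ yᵀa₃ = 4·5 + 6·1 = 26.

26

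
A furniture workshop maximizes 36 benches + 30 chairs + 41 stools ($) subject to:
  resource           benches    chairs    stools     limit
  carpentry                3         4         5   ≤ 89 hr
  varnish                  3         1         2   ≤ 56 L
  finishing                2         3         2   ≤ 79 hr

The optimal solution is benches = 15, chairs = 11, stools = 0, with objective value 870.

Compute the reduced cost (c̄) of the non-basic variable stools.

Check each constraint at x*: carpentry 89/89 (tight); varnish 56/56 (tight); finishing 63/79 (slack 16).
Slack constraints have shadow price 0 (complementary slackness).
The binding rows give the dual system: 3·y_carpentry + 3·y_varnish = 36 and 4·y_carpentry + 1·y_varnish = 30.
Solving: y_carpentry = 6, y_varnish = 6.
Reduced cost of stools: c₃ − yᵀa₃ = 41 − (6·5 + 6·2) = 41 − 42 = -1.

-1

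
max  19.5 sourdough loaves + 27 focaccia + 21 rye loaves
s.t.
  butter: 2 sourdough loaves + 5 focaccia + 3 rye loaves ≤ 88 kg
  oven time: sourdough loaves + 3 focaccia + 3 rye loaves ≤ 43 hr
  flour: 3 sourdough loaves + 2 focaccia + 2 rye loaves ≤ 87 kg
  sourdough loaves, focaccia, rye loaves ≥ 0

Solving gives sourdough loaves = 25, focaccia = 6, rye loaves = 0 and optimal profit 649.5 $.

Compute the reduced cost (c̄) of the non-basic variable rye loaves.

Check each constraint at x*: butter 80/88 (slack 8); oven time 43/43 (tight); flour 87/87 (tight).
Since butter is not tight, its dual is 0.
Dual feasibility on the basic columns requires 1·y_oven time + 3·y_flour = 19.5, 3·y_oven time + 2·y_flour = 27.
This yields shadow prices y_oven time = 6, y_flour = 4.5.
Reduced cost of rye loaves: c₃ − yᵀa₃ = 21 − (6·3 + 4.5·2) = 21 − 27 = -6.

-6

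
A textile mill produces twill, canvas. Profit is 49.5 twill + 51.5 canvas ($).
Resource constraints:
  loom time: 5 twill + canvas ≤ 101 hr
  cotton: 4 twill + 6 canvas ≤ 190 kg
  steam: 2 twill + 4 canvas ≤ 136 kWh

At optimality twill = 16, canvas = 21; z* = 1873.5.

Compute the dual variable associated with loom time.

Binding: loom time and cotton. Non-binding: steam (20 unused).
Since steam is not tight, its dual is 0.
The binding rows give the dual system: 5·y_loom time + 4·y_cotton = 49.5 and 1·y_loom time + 6·y_cotton = 51.5.
Solving: y_loom time = 3.5, y_cotton = 8.
Shadow price of loom time = 3.5.

3.5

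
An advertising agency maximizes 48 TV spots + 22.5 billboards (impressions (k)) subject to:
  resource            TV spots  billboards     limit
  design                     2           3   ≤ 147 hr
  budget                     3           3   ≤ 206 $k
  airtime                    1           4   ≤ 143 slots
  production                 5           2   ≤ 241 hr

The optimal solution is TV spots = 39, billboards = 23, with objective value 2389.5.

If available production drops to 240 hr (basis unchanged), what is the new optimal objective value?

2380.5

At the optimum: design uses 147 of 147 (binding); budget uses 186 of 206 (slack = 20); airtime uses 131 of 143 (slack = 12); production uses 241 of 241 (binding).
Slack constraints have shadow price 0 (complementary slackness).
From A_Bᵀ y = c: 2·y_design + 5·y_production = 48; 3·y_design + 2·y_production = 22.5.
→ y_design = 1.5 and y_production = 9.
Δz = y_production·Δb = 9 × (-1) = -9, so new z* = 2389.5 − 9 = 2380.5.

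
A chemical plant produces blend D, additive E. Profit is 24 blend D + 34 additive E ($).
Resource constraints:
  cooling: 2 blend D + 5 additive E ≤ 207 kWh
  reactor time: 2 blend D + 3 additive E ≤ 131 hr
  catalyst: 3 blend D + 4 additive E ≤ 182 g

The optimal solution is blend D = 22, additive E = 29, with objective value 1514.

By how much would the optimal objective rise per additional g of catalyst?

4

Binding: reactor time and catalyst. Non-binding: cooling (18 unused).
Since cooling is not tight, its dual is 0.
From A_Bᵀ y = c: 2·y_reactor time + 3·y_catalyst = 24; 3·y_reactor time + 4·y_catalyst = 34.
Solving: y_reactor time = 6, y_catalyst = 4.
Shadow price of catalyst = 4.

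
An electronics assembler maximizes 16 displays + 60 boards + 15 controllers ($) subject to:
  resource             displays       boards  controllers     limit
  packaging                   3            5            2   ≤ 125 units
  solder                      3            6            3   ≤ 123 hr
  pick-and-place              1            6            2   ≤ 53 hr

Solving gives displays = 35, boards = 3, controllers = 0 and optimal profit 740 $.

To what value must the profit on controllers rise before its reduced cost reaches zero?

23

Check each constraint at x*: packaging 120/125 (slack 5); solder 123/123 (tight); pick-and-place 53/53 (tight).
Since packaging is not tight, its dual is 0.
Dual feasibility on the basic columns requires 3·y_solder + 1·y_pick-and-place = 16, 6·y_solder + 6·y_pick-and-place = 60.
→ y_solder = 3 and y_pick-and-place = 7.
controllers enters the basis when its profit ≥ yᵀa₃ = 3·3 + 7·2 = 23.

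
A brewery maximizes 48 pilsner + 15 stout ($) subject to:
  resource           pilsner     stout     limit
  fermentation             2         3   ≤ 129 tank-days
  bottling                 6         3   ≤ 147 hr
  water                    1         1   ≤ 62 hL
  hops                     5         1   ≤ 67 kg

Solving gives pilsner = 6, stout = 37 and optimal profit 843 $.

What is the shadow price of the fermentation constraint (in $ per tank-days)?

At the optimum: fermentation uses 123 of 129 (slack = 6); bottling uses 147 of 147 (binding); water uses 43 of 62 (slack = 19); hops uses 67 of 67 (binding).
Since fermentation, water are not tight, their duals are 0.
Dual feasibility on the basic columns requires 6·y_bottling + 5·y_hops = 48, 3·y_bottling + 1·y_hops = 15.
Solving: y_bottling = 3, y_hops = 6.
Shadow price of fermentation = 0.

0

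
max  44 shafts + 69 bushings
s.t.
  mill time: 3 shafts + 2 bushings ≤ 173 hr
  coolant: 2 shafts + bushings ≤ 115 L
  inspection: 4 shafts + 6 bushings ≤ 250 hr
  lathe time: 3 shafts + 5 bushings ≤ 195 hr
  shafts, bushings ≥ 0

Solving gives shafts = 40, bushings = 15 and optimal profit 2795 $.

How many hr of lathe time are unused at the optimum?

0

lathe time used = 3·40 + 5·15 = 195; slack = 195 − 195 = 0.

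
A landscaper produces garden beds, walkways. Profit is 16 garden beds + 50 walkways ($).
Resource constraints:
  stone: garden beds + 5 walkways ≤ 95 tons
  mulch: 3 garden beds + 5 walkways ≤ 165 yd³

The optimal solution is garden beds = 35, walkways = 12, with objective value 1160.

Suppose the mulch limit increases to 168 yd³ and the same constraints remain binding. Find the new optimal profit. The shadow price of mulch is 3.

Δb = 3, so new z* = 1160 + (3)·(3) = 1160 + 9 = 1169.

1169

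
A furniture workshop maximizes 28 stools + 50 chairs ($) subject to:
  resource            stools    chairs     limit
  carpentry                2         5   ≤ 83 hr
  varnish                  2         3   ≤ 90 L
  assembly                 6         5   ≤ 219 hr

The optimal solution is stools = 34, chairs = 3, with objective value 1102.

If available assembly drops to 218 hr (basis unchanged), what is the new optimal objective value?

Binding: carpentry and assembly. Non-binding: varnish (13 unused).
Since varnish is not tight, its dual is 0.
The binding rows give the dual system: 2·y_carpentry + 6·y_assembly = 28 and 5·y_carpentry + 5·y_assembly = 50.
→ y_carpentry = 8 and y_assembly = 2.
Δz = y_assembly·Δb = 2 × (-1) = -2, so new z* = 1102 − 2 = 1100.

1100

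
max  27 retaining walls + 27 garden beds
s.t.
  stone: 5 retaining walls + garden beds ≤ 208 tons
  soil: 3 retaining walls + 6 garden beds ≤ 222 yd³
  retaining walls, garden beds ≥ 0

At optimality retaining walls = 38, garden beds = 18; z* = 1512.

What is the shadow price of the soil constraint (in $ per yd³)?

4

At the optimum: stone uses 208 of 208 (binding); soil uses 222 of 222 (binding).
The binding rows give the dual system: 5·y_stone + 3·y_soil = 27 and 1·y_stone + 6·y_soil = 27.
This yields shadow prices y_stone = 3, y_soil = 4.
Shadow price of soil = 4.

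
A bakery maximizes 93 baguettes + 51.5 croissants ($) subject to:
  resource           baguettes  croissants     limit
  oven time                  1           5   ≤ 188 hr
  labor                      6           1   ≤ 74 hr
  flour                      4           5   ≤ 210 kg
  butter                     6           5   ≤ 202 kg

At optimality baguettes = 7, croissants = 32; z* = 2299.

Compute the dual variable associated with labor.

At the optimum: oven time uses 167 of 188 (slack = 21); labor uses 74 of 74 (binding); flour uses 188 of 210 (slack = 22); butter uses 202 of 202 (binding).
Since oven time, flour are not tight, their duals are 0.
The binding rows give the dual system: 6·y_labor + 6·y_butter = 93 and 1·y_labor + 5·y_butter = 51.5.
This yields shadow prices y_labor = 6.5, y_butter = 9.
Shadow price of labor = 6.5.

6.5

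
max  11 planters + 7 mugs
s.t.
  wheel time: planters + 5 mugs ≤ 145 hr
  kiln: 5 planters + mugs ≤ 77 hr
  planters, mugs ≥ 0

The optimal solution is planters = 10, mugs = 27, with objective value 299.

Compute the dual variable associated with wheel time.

At the optimum: wheel time uses 145 of 145 (binding); kiln uses 77 of 77 (binding).
From A_Bᵀ y = c: 1·y_wheel time + 5·y_kiln = 11; 5·y_wheel time + 1·y_kiln = 7.
Solving: y_wheel time = 1, y_kiln = 2.
Shadow price of wheel time = 1.

1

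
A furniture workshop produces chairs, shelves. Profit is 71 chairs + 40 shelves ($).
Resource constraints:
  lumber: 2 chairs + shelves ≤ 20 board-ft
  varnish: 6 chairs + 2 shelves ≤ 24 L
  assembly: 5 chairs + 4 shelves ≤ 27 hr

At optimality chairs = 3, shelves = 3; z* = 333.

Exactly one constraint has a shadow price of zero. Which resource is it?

lumber

lumber: 9/20 (slack 11)
varnish: 24/24 (binding)
assembly: 27/27 (binding)
By complementary slackness, a constraint with positive slack has shadow price 0 → lumber.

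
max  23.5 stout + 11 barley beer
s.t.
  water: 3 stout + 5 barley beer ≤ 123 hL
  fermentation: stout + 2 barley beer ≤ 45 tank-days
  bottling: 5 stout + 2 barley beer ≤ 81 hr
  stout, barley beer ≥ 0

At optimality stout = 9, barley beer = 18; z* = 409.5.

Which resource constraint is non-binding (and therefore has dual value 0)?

water

water: 117/123 (slack 6)
fermentation: 45/45 (binding)
bottling: 81/81 (binding)
By complementary slackness, a constraint with positive slack has shadow price 0 → water.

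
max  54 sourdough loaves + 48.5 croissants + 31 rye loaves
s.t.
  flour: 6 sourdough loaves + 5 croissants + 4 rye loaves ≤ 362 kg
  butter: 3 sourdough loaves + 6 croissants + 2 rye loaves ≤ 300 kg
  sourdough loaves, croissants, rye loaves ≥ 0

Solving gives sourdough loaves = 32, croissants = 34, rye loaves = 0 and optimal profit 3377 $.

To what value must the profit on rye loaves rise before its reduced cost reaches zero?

At the optimum: flour uses 362 of 362 (binding); butter uses 300 of 300 (binding).
From A_Bᵀ y = c: 6·y_flour + 3·y_butter = 54; 5·y_flour + 6·y_butter = 48.5.
Solving: y_flour = 8.5, y_butter = 1.
rye loaves enters the basis when its profit ≥ yᵀa₃ = 8.5·4 + 1·2 = 36.

36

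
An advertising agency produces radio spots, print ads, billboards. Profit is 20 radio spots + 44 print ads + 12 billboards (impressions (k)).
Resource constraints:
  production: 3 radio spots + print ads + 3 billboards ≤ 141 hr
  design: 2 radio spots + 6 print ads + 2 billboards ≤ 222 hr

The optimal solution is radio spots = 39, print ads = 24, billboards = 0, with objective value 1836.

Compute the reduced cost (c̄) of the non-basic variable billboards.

Both production and design are binding at x*.
The binding rows give the dual system: 3·y_production + 2·y_design = 20 and 1·y_production + 6·y_design = 44.
This yields shadow prices y_production = 2, y_design = 7.
Reduced cost of billboards: c₃ − yᵀa₃ = 12 − (2·3 + 7·2) = 12 − 20 = -8.

-8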